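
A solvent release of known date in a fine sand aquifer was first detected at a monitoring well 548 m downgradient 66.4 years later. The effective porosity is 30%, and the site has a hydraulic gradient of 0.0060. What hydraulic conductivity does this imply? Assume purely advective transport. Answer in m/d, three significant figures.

t = 66.4 years = 24240 d
v = L / t = 548 / 24240 = 0.02261 m/d
K = v · n / i = 0.02261 × 0.30 / 0.0060 = 1.13 m/d

1.13 m/d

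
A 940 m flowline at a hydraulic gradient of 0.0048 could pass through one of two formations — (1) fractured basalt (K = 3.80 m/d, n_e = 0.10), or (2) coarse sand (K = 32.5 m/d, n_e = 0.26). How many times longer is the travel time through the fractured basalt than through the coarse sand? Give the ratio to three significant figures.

Unit 1 (fractured basalt): v = 3.80×0.0048/0.10 = 0.1824 m/d, t = 940/0.1824 = 5154 d
Unit 2 (coarse sand): v = 32.5×0.0048/0.26 = 0.6000 m/d, t = 940/0.6000 = 1567 d
t(fractured basalt) / t(coarse sand) = 5154/1567 = 3.29

3.29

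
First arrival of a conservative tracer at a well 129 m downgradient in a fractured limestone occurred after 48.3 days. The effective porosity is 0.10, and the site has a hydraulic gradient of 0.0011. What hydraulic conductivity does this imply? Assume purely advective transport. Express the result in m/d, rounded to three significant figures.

243 m/d

v = L / t = 129 / 48.3 = 2.671 m/d
K = v · n / i = 2.671 × 0.10 / 0.0011 = 243 m/d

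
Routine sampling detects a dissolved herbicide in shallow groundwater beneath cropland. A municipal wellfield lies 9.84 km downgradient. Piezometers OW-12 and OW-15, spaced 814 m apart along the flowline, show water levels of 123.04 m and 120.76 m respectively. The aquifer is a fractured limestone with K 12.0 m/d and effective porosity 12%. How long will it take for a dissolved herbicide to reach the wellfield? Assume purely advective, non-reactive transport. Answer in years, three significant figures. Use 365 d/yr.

96.2 years

Hydraulic gradient i = (123.04 − 120.76) / 814 = 2.28 / 814 = 0.002801
Specific discharge q = 12.0 × 0.002801 = 0.03361 m/d
Seepage velocity v = q / n = 0.03361 / 0.12 = 0.2801 m/d
L = 9.84 km = 9840 m
t = L / v = 9840 / 0.2801 = 35130 d
   = 35130 / 365 = 96.2 yr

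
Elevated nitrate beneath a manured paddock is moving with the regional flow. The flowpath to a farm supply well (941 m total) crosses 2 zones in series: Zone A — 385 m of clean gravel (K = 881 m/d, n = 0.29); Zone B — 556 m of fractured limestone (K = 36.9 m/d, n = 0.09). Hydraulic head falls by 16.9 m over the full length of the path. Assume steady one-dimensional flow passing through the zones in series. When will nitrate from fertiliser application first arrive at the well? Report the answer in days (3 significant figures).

148 days

Continuity: the same q passes through each zone, so ΔH = q·Σ(L_j/K_j) — the zones act as resistances in series.
Σ(L/K) = 385/881 + 556/36.9 = 0.4370 + 15.07 = 15.50 d
q = ΔH / Σ(L/K) = 16.9 / 15.50 = 1.090 m/d (same in every zone)
Zone A: v = q/n = 1.090/0.29 = 3.759 m/d → t_A = 385/3.759 = 102.4 d
Zone B: v = q/n = 1.090/0.09 = 12.11 m/d → t_B = 556/12.11 = 45.91 d
Total t = 102.4 + 45.91 = 148.3 d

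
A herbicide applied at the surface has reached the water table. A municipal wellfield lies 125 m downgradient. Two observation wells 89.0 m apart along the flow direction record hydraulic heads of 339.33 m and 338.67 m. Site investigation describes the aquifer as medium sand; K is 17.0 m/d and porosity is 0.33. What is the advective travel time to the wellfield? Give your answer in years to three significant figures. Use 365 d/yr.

0.896 years

Hydraulic gradient i = (339.33 − 338.67) / 89.0 = 0.66 / 89.0 = 0.007416
Darcy flux q = K·i = 17.0 × 0.007416 = 0.1261 m/d
Average linear velocity = 0.1261 / 0.33 = 0.3820 m/d
t = L / v = 125 / 0.3820 = 327.2 d
   = 327.2 / 365 = 0.896 yr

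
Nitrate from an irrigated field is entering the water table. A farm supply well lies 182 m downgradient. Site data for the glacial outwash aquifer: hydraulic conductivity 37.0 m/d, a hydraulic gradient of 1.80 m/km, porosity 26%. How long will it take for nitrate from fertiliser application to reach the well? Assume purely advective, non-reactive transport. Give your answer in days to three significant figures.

711 days

q = Ki = 37.0 × 0.0018 = 0.06660 m/d
Seepage velocity v = q / n = 0.06660 / 0.26 = 0.2562 m/d
t = L / v = 182 / 0.2562 = 710.5 d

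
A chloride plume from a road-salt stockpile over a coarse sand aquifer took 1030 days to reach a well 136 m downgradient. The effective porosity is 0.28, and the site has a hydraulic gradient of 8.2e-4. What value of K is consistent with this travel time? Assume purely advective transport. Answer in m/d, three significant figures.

v = L / t = 136 / 1030 = 0.1320 m/d
K = v · n / i = 0.1320 × 0.28 / 8.2e-4 = 45.1 m/d

45.1 m/d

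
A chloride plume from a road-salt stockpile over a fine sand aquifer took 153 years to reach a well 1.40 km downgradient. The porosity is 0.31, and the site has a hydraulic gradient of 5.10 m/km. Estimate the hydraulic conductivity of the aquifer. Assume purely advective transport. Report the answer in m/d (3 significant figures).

t = 153 years = 55850 d
L = 1.40 km = 1400 m
v = L / t = 1400 / 55850 = 0.02507 m/d
K = v · n / i = 0.02507 × 0.31 / 0.0051 = 1.52 m/d

1.52 m/d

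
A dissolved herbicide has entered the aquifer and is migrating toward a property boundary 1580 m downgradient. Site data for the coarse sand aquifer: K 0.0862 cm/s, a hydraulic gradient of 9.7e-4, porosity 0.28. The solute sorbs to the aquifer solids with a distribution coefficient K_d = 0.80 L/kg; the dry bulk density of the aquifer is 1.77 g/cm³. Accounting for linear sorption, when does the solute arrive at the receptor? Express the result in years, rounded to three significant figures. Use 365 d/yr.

102 years

K = 0.0862 cm/s × 864 = 74.48 m/d
Darcy flux q = K·i = 74.48 × 9.7e-4 = 0.07224 m/d
Average linear velocity = 0.07224 / 0.28 = 0.2580 m/d
Retardation R = 1 + ρ_b·K_d/n = 1 + 1.77×0.80/0.28 = 6.057
Contaminant velocity v_c = v/R = 0.2580/6.057 = 0.04260 m/d
t = L/v_c = 1580/0.04260 = 37090 d
   = 37090/365 = 102 yr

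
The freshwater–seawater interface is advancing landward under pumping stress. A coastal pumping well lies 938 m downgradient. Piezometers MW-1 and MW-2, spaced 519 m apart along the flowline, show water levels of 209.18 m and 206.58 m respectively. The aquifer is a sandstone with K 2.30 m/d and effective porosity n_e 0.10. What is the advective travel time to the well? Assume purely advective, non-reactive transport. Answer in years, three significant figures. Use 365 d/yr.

Hydraulic gradient i = (209.18 − 206.58) / 519 = 2.60 / 519 = 0.005010
q = Ki = 2.30 × 0.005010 = 0.01152 m/d
v_s = q/n_e = 0.01152/0.10 = 0.1152 m/d
t = L / v = 938 / 0.1152 = 8141 d
   = 8141 / 365 = 22.3 yr

22.3 years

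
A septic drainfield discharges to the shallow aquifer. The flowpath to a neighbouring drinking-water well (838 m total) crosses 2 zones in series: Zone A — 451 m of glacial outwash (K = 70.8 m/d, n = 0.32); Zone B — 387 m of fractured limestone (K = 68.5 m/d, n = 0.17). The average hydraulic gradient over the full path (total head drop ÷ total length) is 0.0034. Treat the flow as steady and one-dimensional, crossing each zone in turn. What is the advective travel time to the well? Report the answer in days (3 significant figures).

Continuity: the same q passes through each zone, so ΔH = q·Σ(L_j/K_j) — the zones act as resistances in series.
Σ(L/K) = 451/70.8 + 387/68.5 = 6.370 + 5.650 = 12.02 d
K_eq = L_total / Σ(L/K) = 838 / 12.02 = 69.72 m/d
q = K_eq · i = 69.72 × 0.0034 = 0.2370 m/d (same in every zone)
Zone A: v = q/n = 0.2370/0.32 = 0.7408 m/d → t_A = 451/0.7408 = 608.8 d
Zone B: v = q/n = 0.2370/0.17 = 1.394 m/d → t_B = 387/1.394 = 277.5 d
Total t = 608.8 + 277.5 = 886.4 d

886 days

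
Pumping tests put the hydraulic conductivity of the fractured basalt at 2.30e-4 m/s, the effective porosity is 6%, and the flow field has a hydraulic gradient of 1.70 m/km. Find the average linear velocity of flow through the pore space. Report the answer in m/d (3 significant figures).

0.563 m/d

K = 2.30e-4 m/s × 86400 s/d = 19.87 m/d
Specific discharge q = 19.87 × 0.0017 = 0.03378 m/d
Average linear velocity = 0.03378 / 0.06 = 0.5630 m/d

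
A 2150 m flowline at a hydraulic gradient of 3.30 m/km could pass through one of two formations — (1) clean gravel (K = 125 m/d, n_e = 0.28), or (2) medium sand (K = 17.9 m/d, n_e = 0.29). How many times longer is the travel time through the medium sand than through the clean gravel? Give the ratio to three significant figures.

7.23

Unit 1 (clean gravel): v = 125×0.0033/0.28 = 1.473 m/d, t = 2150/1.473 = 1459 d
Unit 2 (medium sand): v = 17.9×0.0033/0.29 = 0.2037 m/d, t = 2150/0.2037 = 10560 d
t(medium sand) / t(clean gravel) = 10560/1459 = 7.23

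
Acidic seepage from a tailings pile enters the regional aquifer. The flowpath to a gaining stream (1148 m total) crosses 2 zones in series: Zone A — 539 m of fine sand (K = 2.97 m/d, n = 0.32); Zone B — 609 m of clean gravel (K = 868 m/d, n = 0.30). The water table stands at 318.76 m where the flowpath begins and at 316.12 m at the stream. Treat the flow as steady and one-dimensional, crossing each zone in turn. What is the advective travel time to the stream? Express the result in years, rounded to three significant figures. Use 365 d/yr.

67.2 years

Total head drop ΔH = 318.76 − 316.12 = 2.64 m
Continuity: the same q passes through each zone, so ΔH = q·Σ(L_j/K_j) — the zones act as resistances in series.
Σ(L/K) = 539/2.97 + 609/868 = 181.5 + 0.7016 = 182.2 d
q = ΔH / Σ(L/K) = 2.64 / 182.2 = 0.01449 m/d (same in every zone)
Zone A: v = q/n = 0.01449/0.32 = 0.04528 m/d → t_A = 539/0.04528 = 11900 d
Zone B: v = q/n = 0.01449/0.30 = 0.04830 m/d → t_B = 609/0.04830 = 12610 d
Total t = 11900 + 12610 = 24510 d
   = 24510 / 365 = 67.2 yr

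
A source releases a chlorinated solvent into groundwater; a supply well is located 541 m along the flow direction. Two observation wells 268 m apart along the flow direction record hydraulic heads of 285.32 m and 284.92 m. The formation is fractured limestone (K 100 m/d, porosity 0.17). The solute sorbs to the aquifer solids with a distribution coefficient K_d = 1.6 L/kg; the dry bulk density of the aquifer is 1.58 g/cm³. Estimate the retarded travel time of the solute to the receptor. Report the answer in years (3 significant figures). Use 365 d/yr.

26.8 years

Hydraulic gradient i = (285.32 − 284.92) / 268 = 0.40 / 268 = 0.001493
Darcy flux q = K·i = 100 × 0.001493 = 0.1493 m/d
Seepage velocity v = q / n = 0.1493 / 0.17 = 0.8780 m/d
Retardation R = 1 + ρ_b·K_d/n = 1 + 1.58×1.6/0.17 = 15.87
Contaminant velocity v_c = v/R = 0.8780/15.87 = 0.05532 m/d
t = L/v_c = 541/0.05532 = 9779 d
   = 9779/365 = 26.8 yr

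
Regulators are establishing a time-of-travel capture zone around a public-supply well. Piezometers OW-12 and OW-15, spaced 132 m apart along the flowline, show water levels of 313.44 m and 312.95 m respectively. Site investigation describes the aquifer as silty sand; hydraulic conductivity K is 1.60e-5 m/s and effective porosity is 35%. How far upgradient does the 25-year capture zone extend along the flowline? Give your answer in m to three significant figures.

134 m

Hydraulic gradient i = (313.44 − 312.95) / 132 = 0.49 / 132 = 0.003712
K = 1.60e-5 m/s × 86400 s/d = 1.382 m/d
Specific discharge q = 1.382 × 0.003712 = 0.005132 m/d
v = Ki/n = 1.382·0.003712/0.35 = 0.01466 m/d
T = 25 yr × 365 = 9125 d
L = v × T = 0.01466 × 9125 = 133.8 m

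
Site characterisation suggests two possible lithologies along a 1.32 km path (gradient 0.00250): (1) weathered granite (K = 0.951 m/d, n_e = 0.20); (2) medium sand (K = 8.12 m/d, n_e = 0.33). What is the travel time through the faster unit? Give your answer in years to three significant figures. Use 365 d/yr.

58.8 years

Unit 1 (weathered granite): v = 0.951×0.0025/0.20 = 0.01189 m/d, t = 1320/0.01189 = 111000 d
Unit 2 (medium sand): v = 8.12×0.0025/0.33 = 0.06152 m/d, t = 1320/0.06152 = 21460 d
Faster: 21460 d / 365 = 58.8 yr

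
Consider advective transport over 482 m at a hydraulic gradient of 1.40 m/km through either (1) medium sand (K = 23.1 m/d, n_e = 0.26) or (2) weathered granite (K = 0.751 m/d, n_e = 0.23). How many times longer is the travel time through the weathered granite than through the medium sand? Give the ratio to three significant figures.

Unit 1 (medium sand): v = 23.1×0.0014/0.26 = 0.1244 m/d, t = 482/0.1244 = 3875 d
Unit 2 (weathered granite): v = 0.751×0.0014/0.23 = 0.004571 m/d, t = 482/0.004571 = 105400 d
t(weathered granite) / t(medium sand) = 105400/3875 = 27.2

27.2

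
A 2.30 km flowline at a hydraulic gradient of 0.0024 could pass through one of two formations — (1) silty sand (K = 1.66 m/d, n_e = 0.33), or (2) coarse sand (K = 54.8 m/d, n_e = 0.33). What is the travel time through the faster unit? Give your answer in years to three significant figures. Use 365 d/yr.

Unit 1 (silty sand): v = 1.66×0.0024/0.33 = 0.01207 m/d, t = 2300/0.01207 = 190500 d
Unit 2 (coarse sand): v = 54.8×0.0024/0.33 = 0.3985 m/d, t = 2300/0.3985 = 5771 d
Faster: 5771 d / 365 = 15.8 yr

15.8 years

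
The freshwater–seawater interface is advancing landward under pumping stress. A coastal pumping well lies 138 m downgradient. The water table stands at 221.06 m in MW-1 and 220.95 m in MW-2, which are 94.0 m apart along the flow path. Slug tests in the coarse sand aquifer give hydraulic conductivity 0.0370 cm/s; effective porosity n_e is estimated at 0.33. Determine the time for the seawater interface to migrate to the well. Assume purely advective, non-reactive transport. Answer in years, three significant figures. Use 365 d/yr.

3.34 years

Hydraulic gradient i = (221.06 − 220.95) / 94.0 = 0.11 / 94.0 = 0.001170
K = 0.0370 cm/s × 864 = 31.97 m/d
Specific discharge q = 31.97 × 0.001170 = 0.03741 m/d
Seepage velocity v = q / n = 0.03741 / 0.33 = 0.1134 m/d
t = L / v = 138 / 0.1134 = 1217 d
   = 1217 / 365 = 3.34 yr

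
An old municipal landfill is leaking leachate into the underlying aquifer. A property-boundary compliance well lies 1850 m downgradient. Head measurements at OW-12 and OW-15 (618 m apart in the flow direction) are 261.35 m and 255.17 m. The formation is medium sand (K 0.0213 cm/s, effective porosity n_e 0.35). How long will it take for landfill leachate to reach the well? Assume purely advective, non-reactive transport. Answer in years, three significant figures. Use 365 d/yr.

Hydraulic gradient i = (261.35 − 255.17) / 618 = 6.18 / 618 = 0.01000
K = 0.0213 cm/s × 864 = 18.40 m/d
Darcy flux q = K·i = 18.40 × 0.01000 = 0.1840 m/d
v_s = q/n_e = 0.1840/0.35 = 0.5258 m/d
t = L / v = 1850 / 0.5258 = 3518 d
   = 3518 / 365 = 9.64 yr

9.64 years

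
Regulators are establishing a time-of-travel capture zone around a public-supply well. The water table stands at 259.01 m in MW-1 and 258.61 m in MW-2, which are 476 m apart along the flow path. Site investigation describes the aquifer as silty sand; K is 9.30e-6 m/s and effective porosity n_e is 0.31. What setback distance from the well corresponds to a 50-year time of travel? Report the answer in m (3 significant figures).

Hydraulic gradient i = (259.01 − 258.61) / 476 = 0.40 / 476 = 8.403e-4
K = 9.30e-6 m/s × 86400 s/d = 0.8035 m/d
q = Ki = 0.8035 × 8.403e-4 = 6.752e-4 m/d
v = Ki/n = 0.8035·8.403e-4/0.31 = 0.002178 m/d
T = 50 yr × 365 = 18250 d
L = v × T = 0.002178 × 18250 = 39.75 m

39.8 m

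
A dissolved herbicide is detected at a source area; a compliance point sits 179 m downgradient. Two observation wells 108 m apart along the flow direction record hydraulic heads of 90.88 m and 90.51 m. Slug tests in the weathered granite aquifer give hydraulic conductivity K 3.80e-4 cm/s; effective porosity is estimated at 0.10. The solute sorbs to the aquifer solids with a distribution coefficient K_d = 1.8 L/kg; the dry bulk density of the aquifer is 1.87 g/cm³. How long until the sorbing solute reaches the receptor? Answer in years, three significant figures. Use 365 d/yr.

1510 years

Hydraulic gradient i = (90.88 − 90.51) / 108 = 0.37 / 108 = 0.003426
K = 3.80e-4 cm/s × 864 = 0.3283 m/d
Darcy flux q = K·i = 0.3283 × 0.003426 = 0.001125 m/d
Seepage velocity v = q / n = 0.001125 / 0.10 = 0.01125 m/d
Retardation R = 1 + ρ_b·K_d/n = 1 + 1.87×1.8/0.10 = 34.66
Contaminant velocity v_c = v/R = 0.01125/34.66 = 3.245e-4 m/d
t = L/v_c = 179/3.245e-4 = 551600 d
   = 551600/365 = 1510 yr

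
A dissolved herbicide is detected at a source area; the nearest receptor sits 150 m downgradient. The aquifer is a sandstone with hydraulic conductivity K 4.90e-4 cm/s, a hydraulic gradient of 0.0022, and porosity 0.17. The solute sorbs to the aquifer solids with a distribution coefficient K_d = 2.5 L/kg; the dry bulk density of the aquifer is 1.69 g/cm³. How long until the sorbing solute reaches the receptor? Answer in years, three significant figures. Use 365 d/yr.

K = 4.90e-4 cm/s × 864 = 0.4234 m/d
q = Ki = 0.4234 × 0.0022 = 9.314e-4 m/d
Seepage velocity v = q / n = 9.314e-4 / 0.17 = 0.005479 m/d
Retardation R = 1 + ρ_b·K_d/n = 1 + 1.69×2.5/0.17 = 25.85
Contaminant velocity v_c = v/R = 0.005479/25.85 = 2.119e-4 m/d
t = L/v_c = 150/2.119e-4 = 707800 d
   = 707800/365 = 1940 yr

1940 years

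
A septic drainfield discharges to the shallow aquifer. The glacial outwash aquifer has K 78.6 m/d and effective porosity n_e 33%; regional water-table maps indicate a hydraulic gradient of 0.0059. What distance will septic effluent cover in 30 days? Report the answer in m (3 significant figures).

42.2 m

q = Ki = 78.6 × 0.0059 = 0.4637 m/d
Average linear velocity = 0.4637 / 0.33 = 1.405 m/d
L = v × T = 1.405 × 30 = 42.16 m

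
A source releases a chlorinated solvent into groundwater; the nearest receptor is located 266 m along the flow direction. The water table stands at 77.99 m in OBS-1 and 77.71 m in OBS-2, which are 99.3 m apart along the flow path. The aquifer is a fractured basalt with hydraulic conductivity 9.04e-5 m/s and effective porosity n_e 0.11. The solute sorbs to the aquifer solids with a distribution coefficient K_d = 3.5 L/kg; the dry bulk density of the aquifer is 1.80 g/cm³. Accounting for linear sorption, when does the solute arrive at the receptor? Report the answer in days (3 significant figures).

Hydraulic gradient i = (77.99 − 77.71) / 99.3 = 0.28 / 99.3 = 0.002820
K = 9.04e-5 m/s × 86400 s/d = 7.811 m/d
Specific discharge q = 7.811 × 0.002820 = 0.02202 m/d
v = Ki/n = 7.811·0.002820/0.11 = 0.2002 m/d
Retardation R = 1 + ρ_b·K_d/n = 1 + 1.80×3.5/0.11 = 58.27
Contaminant velocity v_c = v/R = 0.2002/58.27 = 0.003436 m/d
t = L/v_c = 266/0.003436 = 77420 d

77400 days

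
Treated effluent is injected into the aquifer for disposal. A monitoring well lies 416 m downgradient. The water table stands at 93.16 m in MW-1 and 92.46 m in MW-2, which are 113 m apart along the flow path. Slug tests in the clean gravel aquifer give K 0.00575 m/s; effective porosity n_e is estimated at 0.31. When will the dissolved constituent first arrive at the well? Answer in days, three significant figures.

41.9 days

Hydraulic gradient i = (93.16 − 92.46) / 113 = 0.70 / 113 = 0.006195
K = 0.00575 m/s × 86400 s/d = 496.8 m/d
Darcy flux q = K·i = 496.8 × 0.006195 = 3.078 m/d
v_s = q/n_e = 3.078/0.31 = 9.927 m/d
t = L / v = 416 / 9.927 = 41.90 d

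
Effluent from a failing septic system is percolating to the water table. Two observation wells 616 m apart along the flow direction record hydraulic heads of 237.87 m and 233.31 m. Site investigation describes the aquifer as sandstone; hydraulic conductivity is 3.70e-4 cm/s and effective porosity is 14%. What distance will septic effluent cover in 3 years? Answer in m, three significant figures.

Hydraulic gradient i = (237.87 − 233.31) / 616 = 4.56 / 616 = 0.007403
K = 3.70e-4 cm/s × 864 = 0.3197 m/d
Darcy flux q = K·i = 0.3197 × 0.007403 = 0.002366 m/d
v = Ki/n = 0.3197·0.007403/0.14 = 0.01690 m/d
T = 3 yr × 365 = 1095 d
L = v × T = 0.01690 × 1095 = 18.51 m

18.5 m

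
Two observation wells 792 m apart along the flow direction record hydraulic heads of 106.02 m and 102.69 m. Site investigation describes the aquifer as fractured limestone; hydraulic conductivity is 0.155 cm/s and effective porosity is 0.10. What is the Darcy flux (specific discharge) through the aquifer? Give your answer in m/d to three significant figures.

0.563 m/d

Hydraulic gradient i = (106.02 − 102.69) / 792 = 3.33 / 792 = 0.004205
K = 0.155 cm/s × 864 = 133.9 m/d
Specific discharge q = 133.9 × 0.004205 = 0.5631 m/d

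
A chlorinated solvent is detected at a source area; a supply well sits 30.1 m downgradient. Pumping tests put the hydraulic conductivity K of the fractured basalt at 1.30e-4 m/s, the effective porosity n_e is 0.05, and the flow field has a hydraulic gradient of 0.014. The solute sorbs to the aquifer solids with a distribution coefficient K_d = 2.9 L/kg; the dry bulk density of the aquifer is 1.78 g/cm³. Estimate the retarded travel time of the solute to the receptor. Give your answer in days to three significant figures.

998 days

K = 1.30e-4 m/s × 86400 s/d = 11.23 m/d
Darcy flux q = K·i = 11.23 × 0.014 = 0.1572 m/d
v_s = q/n_e = 0.1572/0.05 = 3.145 m/d
Retardation R = 1 + ρ_b·K_d/n = 1 + 1.78×2.9/0.05 = 104.2
Contaminant velocity v_c = v/R = 3.145/104.2 = 0.03017 m/d
t = L/v_c = 30.1/0.03017 = 997.7 d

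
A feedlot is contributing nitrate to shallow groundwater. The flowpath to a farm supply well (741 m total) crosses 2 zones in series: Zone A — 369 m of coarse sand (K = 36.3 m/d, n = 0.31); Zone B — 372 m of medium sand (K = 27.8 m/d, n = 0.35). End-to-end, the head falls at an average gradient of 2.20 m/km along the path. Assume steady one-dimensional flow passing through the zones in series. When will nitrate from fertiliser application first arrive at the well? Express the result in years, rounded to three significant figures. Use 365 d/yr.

9.68 years

Continuity: the same q passes through each zone, so ΔH = q·Σ(L_j/K_j) — the zones act as resistances in series.
Σ(L/K) = 369/36.3 + 372/27.8 = 10.17 + 13.38 = 23.55 d
K_eq = L_total / Σ(L/K) = 741 / 23.55 = 31.47 m/d
q = K_eq · i = 31.47 × 0.0022 = 0.06923 m/d (same in every zone)
Zone A: v = q/n = 0.06923/0.31 = 0.2233 m/d → t_A = 369/0.2233 = 1652 d
Zone B: v = q/n = 0.06923/0.35 = 0.1978 m/d → t_B = 372/0.1978 = 1881 d
Total t = 1652 + 1881 = 3533 d
   = 3533 / 365 = 9.68 yr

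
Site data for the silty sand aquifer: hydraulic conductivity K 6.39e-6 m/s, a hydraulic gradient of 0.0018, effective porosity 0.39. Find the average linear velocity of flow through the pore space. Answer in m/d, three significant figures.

0.00255 m/d

K = 6.39e-6 m/s × 86400 s/d = 0.5521 m/d
Darcy flux q = K·i = 0.5521 × 0.0018 = 9.938e-4 m/d
Average linear velocity = 9.938e-4 / 0.39 = 0.002548 m/d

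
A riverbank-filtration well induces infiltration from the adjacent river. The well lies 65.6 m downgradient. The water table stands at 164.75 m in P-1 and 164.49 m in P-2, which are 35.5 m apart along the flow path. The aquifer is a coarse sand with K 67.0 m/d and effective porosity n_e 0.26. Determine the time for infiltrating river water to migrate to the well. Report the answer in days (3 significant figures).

Hydraulic gradient i = (164.75 − 164.49) / 35.5 = 0.26 / 35.5 = 0.007324
Darcy flux q = K·i = 67.0 × 0.007324 = 0.4907 m/d
Average linear velocity = 0.4907 / 0.26 = 1.887 m/d
t = L / v = 65.6 / 1.887 = 34.76 d

34.8 days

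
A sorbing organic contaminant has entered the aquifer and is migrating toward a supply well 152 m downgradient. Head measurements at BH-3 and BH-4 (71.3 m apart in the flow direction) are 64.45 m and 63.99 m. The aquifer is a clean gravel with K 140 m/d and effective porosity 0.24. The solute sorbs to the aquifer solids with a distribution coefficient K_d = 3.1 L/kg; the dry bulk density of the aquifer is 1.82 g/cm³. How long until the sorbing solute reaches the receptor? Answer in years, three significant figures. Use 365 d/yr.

Hydraulic gradient i = (64.45 − 63.99) / 71.3 = 0.46 / 71.3 = 0.006452
Specific discharge q = 140 × 0.006452 = 0.9032 m/d
Average linear velocity = 0.9032 / 0.24 = 3.763 m/d
Retardation R = 1 + ρ_b·K_d/n = 1 + 1.82×3.1/0.24 = 24.51
Contaminant velocity v_c = v/R = 3.763/24.51 = 0.1536 m/d
t = L/v_c = 152/0.1536 = 989.9 d
   = 989.9/365 = 2.71 yr

2.71 years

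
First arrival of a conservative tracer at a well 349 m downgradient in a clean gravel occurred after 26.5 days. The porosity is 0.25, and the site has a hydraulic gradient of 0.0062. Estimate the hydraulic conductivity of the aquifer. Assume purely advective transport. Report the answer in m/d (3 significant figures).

531 m/d

v = L / t = 349 / 26.5 = 13.17 m/d
K = v · n / i = 13.17 × 0.25 / 0.0062 = 531 m/d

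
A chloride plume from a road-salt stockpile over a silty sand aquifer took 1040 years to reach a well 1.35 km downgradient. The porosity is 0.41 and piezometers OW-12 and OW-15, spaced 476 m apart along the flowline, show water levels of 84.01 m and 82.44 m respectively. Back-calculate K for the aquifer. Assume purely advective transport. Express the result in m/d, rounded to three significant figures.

0.442 m/d

Hydraulic gradient i = (84.01 − 82.44) / 476 = 1.57 / 476 = 0.003298
t = 1040 years = 379600 d
L = 1.35 km = 1350 m
v = L / t = 1350 / 379600 = 0.003556 m/d
K = v · n / i = 0.003556 × 0.41 / 0.003298 = 0.442 m/d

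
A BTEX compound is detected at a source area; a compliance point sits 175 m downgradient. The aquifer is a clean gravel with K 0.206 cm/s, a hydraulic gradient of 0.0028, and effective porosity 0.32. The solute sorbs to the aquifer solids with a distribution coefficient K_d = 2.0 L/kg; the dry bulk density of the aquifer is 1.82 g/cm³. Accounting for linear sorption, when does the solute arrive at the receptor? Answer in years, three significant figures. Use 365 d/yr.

3.81 years

K = 0.206 cm/s × 864 = 178.0 m/d
q = Ki = 178.0 × 0.0028 = 0.4984 m/d
Seepage velocity v = q / n = 0.4984 / 0.32 = 1.557 m/d
Retardation R = 1 + ρ_b·K_d/n = 1 + 1.82×2.0/0.32 = 12.38
Contaminant velocity v_c = v/R = 1.557/12.38 = 0.1258 m/d
t = L/v_c = 175/0.1258 = 1391 d
   = 1391/365 = 3.81 yr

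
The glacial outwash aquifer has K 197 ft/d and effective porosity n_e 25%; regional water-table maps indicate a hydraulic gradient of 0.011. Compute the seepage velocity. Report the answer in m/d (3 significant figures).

2.64 m/d

K = 197 ft/d × 0.3048 = 60.05 m/d
Specific discharge q = 60.05 × 0.011 = 0.6605 m/d
v = Ki/n = 60.05·0.011/0.25 = 2.642 m/d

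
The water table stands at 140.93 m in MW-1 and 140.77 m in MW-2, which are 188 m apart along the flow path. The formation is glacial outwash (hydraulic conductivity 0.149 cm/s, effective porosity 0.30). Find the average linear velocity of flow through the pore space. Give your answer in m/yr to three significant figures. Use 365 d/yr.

133 m/yr

Hydraulic gradient i = (140.93 − 140.77) / 188 = 0.16 / 188 = 8.511e-4
K = 0.149 cm/s × 864 = 128.7 m/d
Specific discharge q = 128.7 × 8.511e-4 = 0.1096 m/d
Seepage velocity v = q / n = 0.1096 / 0.30 = 0.3652 m/d
   = 0.3652 × 365 = 133 m/yr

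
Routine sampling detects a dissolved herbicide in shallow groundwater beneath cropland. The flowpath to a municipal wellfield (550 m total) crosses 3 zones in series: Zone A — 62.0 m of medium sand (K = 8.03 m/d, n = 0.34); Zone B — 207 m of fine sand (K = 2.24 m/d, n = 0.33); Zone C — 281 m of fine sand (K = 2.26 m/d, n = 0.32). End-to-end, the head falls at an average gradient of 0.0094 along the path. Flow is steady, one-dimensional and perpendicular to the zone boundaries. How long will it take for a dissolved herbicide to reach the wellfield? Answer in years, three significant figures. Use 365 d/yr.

21.3 years

For zones in series the flux q is common to all zones; the equivalent conductivity is the harmonic (thickness-weighted) mean, K_eq = L_total / Σ(L_j/K_j).
Σ(L/K) = 62.0/8.03 + 207/2.24 + 281/2.26 = 7.721 + 92.41 + 124.3 = 224.5 d
K_eq = L_total / Σ(L/K) = 550 / 224.5 = 2.450 m/d
q = K_eq · i = 2.450 × 0.0094 = 0.02303 m/d (same in every zone)
Zone A: v = q/n = 0.02303/0.34 = 0.06774 m/d → t_A = 62.0/0.06774 = 915.2 d
Zone B: v = q/n = 0.02303/0.33 = 0.06979 m/d → t_B = 207/0.06979 = 2966 d
Zone C: v = q/n = 0.02303/0.32 = 0.07198 m/d → t_C = 281/0.07198 = 3904 d
Total t = 915.2 + 2966 + 3904 = 7785 d
   = 7785 / 365 = 21.3 yr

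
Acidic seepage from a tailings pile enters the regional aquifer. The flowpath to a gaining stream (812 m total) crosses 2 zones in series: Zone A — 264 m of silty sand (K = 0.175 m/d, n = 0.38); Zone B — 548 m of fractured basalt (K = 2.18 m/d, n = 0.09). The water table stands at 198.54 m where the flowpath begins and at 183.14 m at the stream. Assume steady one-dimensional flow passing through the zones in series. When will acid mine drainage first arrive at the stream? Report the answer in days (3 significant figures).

17100 days

Total head drop ΔH = 198.54 − 183.14 = 15.40 m
Continuity: the same q passes through each zone, so ΔH = q·Σ(L_j/K_j) — the zones act as resistances in series.
Σ(L/K) = 264/0.175 + 548/2.18 = 1509 + 251.4 = 1760 d
q = ΔH / Σ(L/K) = 15.40 / 1760 = 0.008750 m/d (same in every zone)
Zone A: v = q/n = 0.008750/0.38 = 0.02303 m/d → t_A = 264/0.02303 = 11460 d
Zone B: v = q/n = 0.008750/0.09 = 0.09723 m/d → t_B = 548/0.09723 = 5636 d
Total t = 11460 + 5636 = 17100 d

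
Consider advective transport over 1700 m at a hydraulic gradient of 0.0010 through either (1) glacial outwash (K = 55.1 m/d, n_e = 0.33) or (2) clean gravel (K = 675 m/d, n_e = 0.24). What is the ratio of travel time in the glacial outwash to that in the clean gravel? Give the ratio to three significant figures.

16.8

Unit 1 (glacial outwash): v = 55.1×0.0010/0.33 = 0.1670 m/d, t = 1700/0.1670 = 10180 d
Unit 2 (clean gravel): v = 675×0.0010/0.24 = 2.813 m/d, t = 1700/2.813 = 604.4 d
t(glacial outwash) / t(clean gravel) = 10180/604.4 = 16.8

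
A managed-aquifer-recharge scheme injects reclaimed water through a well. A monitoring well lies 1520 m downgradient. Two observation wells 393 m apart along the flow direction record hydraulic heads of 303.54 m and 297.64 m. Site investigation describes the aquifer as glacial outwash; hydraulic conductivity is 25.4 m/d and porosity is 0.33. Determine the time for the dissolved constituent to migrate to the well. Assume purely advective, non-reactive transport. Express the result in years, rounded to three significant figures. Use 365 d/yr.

3.60 years

Hydraulic gradient i = (303.54 − 297.64) / 393 = 5.90 / 393 = 0.01501
Specific discharge q = 25.4 × 0.01501 = 0.3813 m/d
Seepage velocity v = q / n = 0.3813 / 0.33 = 1.156 m/d
t = L / v = 1520 / 1.156 = 1315 d
   = 1315 / 365 = 3.60 yr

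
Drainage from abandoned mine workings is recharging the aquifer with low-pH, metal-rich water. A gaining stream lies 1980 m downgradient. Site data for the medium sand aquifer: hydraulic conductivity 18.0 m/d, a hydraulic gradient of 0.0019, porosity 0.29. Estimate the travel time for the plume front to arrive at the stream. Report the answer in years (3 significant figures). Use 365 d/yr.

Specific discharge q = 18.0 × 0.0019 = 0.03420 m/d
Average linear velocity = 0.03420 / 0.29 = 0.1179 m/d
t = L / v = 1980 / 0.1179 = 16790 d
   = 16790 / 365 = 46.0 yr

46.0 years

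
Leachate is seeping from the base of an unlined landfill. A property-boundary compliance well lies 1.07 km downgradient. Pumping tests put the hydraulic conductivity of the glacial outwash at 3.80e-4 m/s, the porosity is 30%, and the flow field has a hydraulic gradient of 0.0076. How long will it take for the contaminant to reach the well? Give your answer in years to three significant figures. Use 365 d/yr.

K = 3.80e-4 m/s × 86400 s/d = 32.83 m/d
Specific discharge q = 32.83 × 0.0076 = 0.2495 m/d
v = Ki/n = 32.83·0.0076/0.30 = 0.8317 m/d
L = 1.07 km = 1070 m
t = L / v = 1070 / 0.8317 = 1286 d
   = 1286 / 365 = 3.52 yr

3.52 years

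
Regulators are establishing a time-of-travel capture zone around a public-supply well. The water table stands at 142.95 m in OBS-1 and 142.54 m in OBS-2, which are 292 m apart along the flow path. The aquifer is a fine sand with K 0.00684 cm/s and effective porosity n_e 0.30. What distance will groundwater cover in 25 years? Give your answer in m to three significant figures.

Hydraulic gradient i = (142.95 − 142.54) / 292 = 0.41 / 292 = 0.001404
K = 0.00684 cm/s × 864 = 5.910 m/d
Specific discharge q = 5.910 × 0.001404 = 0.008298 m/d
Seepage velocity v = q / n = 0.008298 / 0.30 = 0.02766 m/d
T = 25 yr × 365 = 9125 d
L = v × T = 0.02766 × 9125 = 252.4 m

252 m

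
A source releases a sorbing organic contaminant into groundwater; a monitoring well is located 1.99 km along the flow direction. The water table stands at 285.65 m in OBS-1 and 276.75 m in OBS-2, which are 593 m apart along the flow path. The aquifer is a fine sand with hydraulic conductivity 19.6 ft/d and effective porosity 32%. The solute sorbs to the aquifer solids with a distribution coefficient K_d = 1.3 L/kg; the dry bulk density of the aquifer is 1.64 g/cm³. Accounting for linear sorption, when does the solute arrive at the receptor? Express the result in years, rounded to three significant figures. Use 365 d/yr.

Hydraulic gradient i = (285.65 − 276.75) / 593 = 8.90 / 593 = 0.01501
K = 19.6 ft/d × 0.3048 = 5.974 m/d
Specific discharge q = 5.974 × 0.01501 = 0.08966 m/d
Seepage velocity v = q / n = 0.08966 / 0.32 = 0.2802 m/d
Retardation R = 1 + ρ_b·K_d/n = 1 + 1.64×1.3/0.32 = 7.663
Contaminant velocity v_c = v/R = 0.2802/7.663 = 0.03657 m/d
L = 1.99 km = 1990 m
t = L/v_c = 1990/0.03657 = 54420 d
   = 54420/365 = 149 yr

149 years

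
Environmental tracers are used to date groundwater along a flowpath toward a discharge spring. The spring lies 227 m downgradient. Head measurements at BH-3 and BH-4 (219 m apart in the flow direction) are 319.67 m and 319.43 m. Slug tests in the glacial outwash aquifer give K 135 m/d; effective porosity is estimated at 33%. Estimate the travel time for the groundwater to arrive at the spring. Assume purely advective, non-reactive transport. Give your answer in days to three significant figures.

Hydraulic gradient i = (319.67 − 319.43) / 219 = 0.24 / 219 = 0.001096
Darcy flux q = K·i = 135 × 0.001096 = 0.1479 m/d
v = Ki/n = 135·0.001096/0.33 = 0.4483 m/d
t = L / v = 227 / 0.4483 = 506.3 d

506 days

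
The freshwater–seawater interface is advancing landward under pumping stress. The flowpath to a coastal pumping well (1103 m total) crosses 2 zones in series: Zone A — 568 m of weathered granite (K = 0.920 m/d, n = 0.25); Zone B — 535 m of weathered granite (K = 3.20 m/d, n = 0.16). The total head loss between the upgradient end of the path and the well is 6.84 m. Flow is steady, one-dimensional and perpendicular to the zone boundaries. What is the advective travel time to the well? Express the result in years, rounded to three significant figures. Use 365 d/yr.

Steady 1-D flow in series ⇒ the Darcy flux q is identical in every zone and the zone head losses add (resistances L/K in series).
Σ(L/K) = 568/0.920 + 535/3.20 = 617.4 + 167.2 = 784.6 d
q = ΔH / Σ(L/K) = 6.84 / 784.6 = 0.008718 m/d (same in every zone)
Zone A: v = q/n = 0.008718/0.25 = 0.03487 m/d → t_A = 568/0.03487 = 16290 d
Zone B: v = q/n = 0.008718/0.16 = 0.05449 m/d → t_B = 535/0.05449 = 9819 d
Total t = 16290 + 9819 = 26110 d
   = 26110 / 365 = 71.5 yr

71.5 years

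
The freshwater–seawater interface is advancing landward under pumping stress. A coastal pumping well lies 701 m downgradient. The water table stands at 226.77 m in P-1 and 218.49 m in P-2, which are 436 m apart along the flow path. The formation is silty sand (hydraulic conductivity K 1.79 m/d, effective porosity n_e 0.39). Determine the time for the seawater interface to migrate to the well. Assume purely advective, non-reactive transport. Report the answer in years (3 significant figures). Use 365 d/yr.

Hydraulic gradient i = (226.77 − 218.49) / 436 = 8.28 / 436 = 0.01899
Darcy flux q = K·i = 1.79 × 0.01899 = 0.03399 m/d
Average linear velocity = 0.03399 / 0.39 = 0.08716 m/d
t = L / v = 701 / 0.08716 = 8042 d
   = 8042 / 365 = 22.0 yr

22.0 years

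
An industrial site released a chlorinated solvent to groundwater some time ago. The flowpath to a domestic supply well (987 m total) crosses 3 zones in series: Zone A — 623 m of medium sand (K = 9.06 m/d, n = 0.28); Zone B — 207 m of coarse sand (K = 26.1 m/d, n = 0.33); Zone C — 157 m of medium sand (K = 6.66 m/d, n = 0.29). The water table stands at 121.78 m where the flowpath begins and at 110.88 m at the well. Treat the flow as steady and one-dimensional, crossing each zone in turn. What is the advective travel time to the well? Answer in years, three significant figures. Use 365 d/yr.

Total head drop ΔH = 121.78 − 110.88 = 10.90 m
Continuity: the same q passes through each zone, so ΔH = q·Σ(L_j/K_j) — the zones act as resistances in series.
Σ(L/K) = 623/9.06 + 207/26.1 + 157/6.66 = 68.76 + 7.931 + 23.57 = 100.3 d
q = ΔH / Σ(L/K) = 10.90 / 100.3 = 0.1087 m/d (same in every zone)
Zone A: v = q/n = 0.1087/0.28 = 0.3882 m/d → t_A = 623/0.3882 = 1605 d
Zone B: v = q/n = 0.1087/0.33 = 0.3294 m/d → t_B = 207/0.3294 = 628.4 d
Zone C: v = q/n = 0.1087/0.29 = 0.3749 m/d → t_C = 157/0.3749 = 418.8 d
Total t = 1605 + 628.4 + 418.8 = 2652 d
   = 2652 / 365 = 7.27 yr

7.27 years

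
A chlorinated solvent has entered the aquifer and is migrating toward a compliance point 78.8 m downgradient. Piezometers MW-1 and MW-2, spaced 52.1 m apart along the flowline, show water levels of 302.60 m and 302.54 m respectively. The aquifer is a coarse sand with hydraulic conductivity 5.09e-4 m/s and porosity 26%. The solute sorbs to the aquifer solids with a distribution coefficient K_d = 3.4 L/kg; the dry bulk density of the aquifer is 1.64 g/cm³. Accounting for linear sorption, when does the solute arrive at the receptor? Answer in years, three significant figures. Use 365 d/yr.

Hydraulic gradient i = (302.60 − 302.54) / 52.1 = 0.06 / 52.1 = 0.001152
K = 5.09e-4 m/s × 86400 s/d = 43.98 m/d
q = Ki = 43.98 × 0.001152 = 0.05065 m/d
v_s = q/n_e = 0.05065/0.26 = 0.1948 m/d
Retardation R = 1 + ρ_b·K_d/n = 1 + 1.64×3.4/0.26 = 22.45
Contaminant velocity v_c = v/R = 0.1948/22.45 = 0.008678 m/d
t = L/v_c = 78.8/0.008678 = 9080 d
   = 9080/365 = 24.9 yr

24.9 years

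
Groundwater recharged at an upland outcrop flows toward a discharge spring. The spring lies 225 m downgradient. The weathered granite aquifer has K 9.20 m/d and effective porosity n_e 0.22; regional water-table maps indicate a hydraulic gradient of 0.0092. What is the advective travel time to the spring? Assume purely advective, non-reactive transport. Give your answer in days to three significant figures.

Specific discharge q = 9.20 × 0.0092 = 0.08464 m/d
v = Ki/n = 9.20·0.0092/0.22 = 0.3847 m/d
t = L / v = 225 / 0.3847 = 584.8 d

585 days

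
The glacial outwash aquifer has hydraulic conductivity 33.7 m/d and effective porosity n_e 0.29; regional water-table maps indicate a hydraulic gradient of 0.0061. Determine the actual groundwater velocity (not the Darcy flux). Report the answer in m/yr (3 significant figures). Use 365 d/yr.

Specific discharge q = 33.7 × 0.0061 = 0.2056 m/d
Seepage velocity v = q / n = 0.2056 / 0.29 = 0.7089 m/d
   = 0.7089 × 365 = 259 m/yr

259 m/yr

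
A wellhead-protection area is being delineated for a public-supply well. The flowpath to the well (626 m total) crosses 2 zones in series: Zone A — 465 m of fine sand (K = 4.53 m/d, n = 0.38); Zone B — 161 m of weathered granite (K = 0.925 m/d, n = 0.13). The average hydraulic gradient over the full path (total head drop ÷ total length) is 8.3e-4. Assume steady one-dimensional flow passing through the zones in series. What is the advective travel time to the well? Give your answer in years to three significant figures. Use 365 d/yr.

288 years

Steady 1-D flow in series ⇒ the Darcy flux q is identical in every zone and the zone head losses add (resistances L/K in series).
Σ(L/K) = 465/4.53 + 161/0.925 = 102.6 + 174.1 = 276.7 d
K_eq = L_total / Σ(L/K) = 626 / 276.7 = 2.262 m/d
q = K_eq · i = 2.262 × 8.3e-4 = 0.001878 m/d (same in every zone)
Zone A: v = q/n = 0.001878/0.38 = 0.004941 m/d → t_A = 465/0.004941 = 94100 d
Zone B: v = q/n = 0.001878/0.13 = 0.01444 m/d → t_B = 161/0.01444 = 11150 d
Total t = 94100 + 11150 = 105200 d
   = 105200 / 365 = 288 yr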